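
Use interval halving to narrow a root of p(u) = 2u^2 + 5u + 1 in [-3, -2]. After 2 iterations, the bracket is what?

[-2.5, -2.25]

midpoint -2.5: p = 1 > 0 → [-2.5, -2]
midpoint -2.25: p = -0.125 < 0 → [-2.5, -2.25]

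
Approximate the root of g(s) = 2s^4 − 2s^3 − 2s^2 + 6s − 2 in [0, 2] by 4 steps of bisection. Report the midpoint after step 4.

m = 1, g(m) = 2 (+); new bracket [0, 1]
m = 0.5, g(m) = 0.375 (+); new bracket [0, 0.5]
m = 0.25, g(m) = -0.648438 (−); new bracket [0.25, 0.5]
m = 0.375, g(m) = -0.0972 (−); new bracket [0.375, 0.5]

0.375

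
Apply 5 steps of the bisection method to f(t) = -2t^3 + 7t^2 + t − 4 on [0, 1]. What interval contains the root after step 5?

[0.75, 0.78125]

midpoint 0.5: f = -2 < 0 → [0.5, 1]
midpoint 0.75: f = -0.15625 < 0 → [0.75, 1]
midpoint 0.875: f = 0.894531 > 0 → [0.75, 0.875]
midpoint 0.8125: f = 0.3608 > 0 → [0.75, 0.8125]
midpoint 0.78125: f = 0.1 > 0 → [0.75, 0.78125]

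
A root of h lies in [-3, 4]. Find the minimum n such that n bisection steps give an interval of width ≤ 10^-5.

Width after n steps is 7/2^n. Need 2^n ≥ 7/10^-5 = 700000.
2^19 = 524288 < 700000 ≤ 2^20 = 1048576, so n = 20.

20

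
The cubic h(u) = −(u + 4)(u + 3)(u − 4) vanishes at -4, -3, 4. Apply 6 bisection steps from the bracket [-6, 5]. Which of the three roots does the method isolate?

4

m = -0.5, h(m) = 39.375 (+); new bracket [-0.5, 5]
m = 2.25, h(m) = 57.421875 (+); new bracket [2.25, 5]
m = 3.625, h(m) = 18.943359 (+); new bracket [3.625, 5]
m = 4.3125, h(m) = -18.9954 (−); new bracket [3.625, 4.3125]
m = 3.96875, h(m) = 1.7354 (+); new bracket [3.96875, 4.3125]
m = 4.140625, h(m) = -8.1744 (−); new bracket [3.96875, 4.140625]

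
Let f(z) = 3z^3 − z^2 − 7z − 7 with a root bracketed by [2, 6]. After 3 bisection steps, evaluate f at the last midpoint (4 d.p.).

midpoint 4: f = 141 > 0 → [2, 4]
midpoint 3: f = 44 > 0 → [2, 3]
midpoint 2.5: f = 16.125 > 0 → [2, 2.5]

16.1250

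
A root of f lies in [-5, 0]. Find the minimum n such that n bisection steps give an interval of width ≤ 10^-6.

Width after n steps is 5/2^n. Need 2^n ≥ 5/10^-6 = 5000000.
2^22 = 4194304 < 5000000 ≤ 2^23 = 8388608, so n = 23.

23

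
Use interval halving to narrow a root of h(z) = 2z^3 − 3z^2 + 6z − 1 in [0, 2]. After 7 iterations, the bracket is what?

[0.171875, 0.1875]

h(1) = 4 > 0, so the root lies in [0, 1]
h(0.5) = 1.5 > 0, so the root lies in [0, 0.5]
h(0.25) = 0.34375 > 0, so the root lies in [0, 0.25]
h(0.125) = -0.293 < 0, so the root lies in [0.125, 0.25]
h(0.1875) = 0.0327 > 0, so the root lies in [0.125, 0.1875]
h(0.15625) = -0.1281 < 0, so the root lies in [0.15625, 0.1875]
h(0.171875) = -0.0472 < 0, so the root lies in [0.171875, 0.1875]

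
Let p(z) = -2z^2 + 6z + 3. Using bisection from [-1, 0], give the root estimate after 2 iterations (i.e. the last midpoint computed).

z = -0.5 gives p = -0.5, negative; keep [-0.5, 0]
z = -0.25 gives p = 1.375, positive; keep [-0.5, -0.25]

-0.25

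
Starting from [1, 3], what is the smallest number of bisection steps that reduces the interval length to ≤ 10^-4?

15

Width after n steps is 2/2^n. Need 2^n ≥ 2/10^-4 = 20000.
2^14 = 16384 < 20000 ≤ 2^15 = 32768, so n = 15.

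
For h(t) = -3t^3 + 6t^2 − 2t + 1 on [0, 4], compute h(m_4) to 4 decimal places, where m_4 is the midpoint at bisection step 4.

t = 2 gives h = -3, negative; keep [0, 2]
t = 1 gives h = 2, positive; keep [1, 2]
t = 1.5 gives h = 1.375, positive; keep [1.5, 2]
t = 1.75 gives h = -0.2031, negative; keep [1.5, 1.75]

-0.2031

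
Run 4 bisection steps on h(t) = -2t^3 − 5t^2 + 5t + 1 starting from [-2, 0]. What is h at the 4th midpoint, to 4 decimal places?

0.3008

h(-1) = -7 < 0, so the root lies in [-1, 0]
h(-0.5) = -2.5 < 0, so the root lies in [-0.5, 0]
h(-0.25) = -0.53125 < 0, so the root lies in [-0.25, 0]
h(-0.125) = 0.3008 > 0, so the root lies in [-0.25, -0.125]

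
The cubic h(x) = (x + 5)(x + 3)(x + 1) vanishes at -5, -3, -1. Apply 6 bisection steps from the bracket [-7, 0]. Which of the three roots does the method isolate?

midpoint -3.5: h = 1.875 > 0 → [-7, -3.5]
midpoint -5.25: h = -2.390625 < 0 → [-5.25, -3.5]
midpoint -4.375: h = 2.900391 > 0 → [-5.25, -4.375]
midpoint -4.8125: h = 1.2957 > 0 → [-5.25, -4.8125]
midpoint -5.03125: h = -0.2559 < 0 → [-5.03125, -4.8125]
midpoint -4.921875: h = 0.5889 > 0 → [-5.03125, -4.921875]

-5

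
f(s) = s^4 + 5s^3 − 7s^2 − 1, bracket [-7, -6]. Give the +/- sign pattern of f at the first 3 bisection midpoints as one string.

++-

midpoint -6.5: f = 115.1875 > 0 → [-6.5, -6]
midpoint -6.25: f = 30.738281 > 0 → [-6.25, -6]
midpoint -6.125: f = -5.103271 < 0 → [-6.25, -6.125]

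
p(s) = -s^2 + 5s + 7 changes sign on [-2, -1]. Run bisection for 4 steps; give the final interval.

p(-1.5) = -2.75 < 0, so the root lies in [-1.5, -1]
p(-1.25) = -0.8125 < 0, so the root lies in [-1.25, -1]
p(-1.125) = 0.109375 > 0, so the root lies in [-1.25, -1.125]
p(-1.1875) = -0.3477 < 0, so the root lies in [-1.1875, -1.125]

[-1.1875, -1.125]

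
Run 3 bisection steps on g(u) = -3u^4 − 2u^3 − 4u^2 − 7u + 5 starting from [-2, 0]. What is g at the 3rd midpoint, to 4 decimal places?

midpoint -1: g = 7 > 0 → [-2, -1]
midpoint -1.5: g = -1.9375 < 0 → [-1.5, -1]
midpoint -1.25: g = 4.082031 > 0 → [-1.5, -1.25]

4.0820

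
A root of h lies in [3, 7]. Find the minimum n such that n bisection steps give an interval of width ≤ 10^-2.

Width after n steps is 4/2^n. Need 2^n ≥ 4/10^-2 = 400.
2^8 = 256 < 400 ≤ 2^9 = 512, so n = 9.

9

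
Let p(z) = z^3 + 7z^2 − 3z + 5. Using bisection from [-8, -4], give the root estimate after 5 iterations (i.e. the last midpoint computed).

-7.375

midpoint -6: p = 59 > 0 → [-8, -6]
midpoint -7: p = 26 > 0 → [-8, -7]
midpoint -7.5: p = -0.625 < 0 → [-7.5, -7]
midpoint -7.25: p = 13.6094 > 0 → [-7.5, -7.25]
midpoint -7.375: p = 6.7285 > 0 → [-7.5, -7.375]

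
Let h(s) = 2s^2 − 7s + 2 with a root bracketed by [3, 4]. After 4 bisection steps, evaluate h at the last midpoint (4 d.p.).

s = 3.5 gives h = 2, positive; keep [3, 3.5]
s = 3.25 gives h = 0.375, positive; keep [3, 3.25]
s = 3.125 gives h = -0.34375, negative; keep [3.125, 3.25]
s = 3.1875 gives h = 0.0078, positive; keep [3.125, 3.1875]

0.0078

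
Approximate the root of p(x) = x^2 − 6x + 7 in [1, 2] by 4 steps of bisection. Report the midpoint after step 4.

1.5625

midpoint 1.5: p = 0.25 > 0 → [1.5, 2]
midpoint 1.75: p = -0.4375 < 0 → [1.5, 1.75]
midpoint 1.625: p = -0.109375 < 0 → [1.5, 1.625]
midpoint 1.5625: p = 0.0664 > 0 → [1.5625, 1.625]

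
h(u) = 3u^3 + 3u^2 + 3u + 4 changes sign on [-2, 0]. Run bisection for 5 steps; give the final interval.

u = -1 gives h = 1, positive; keep [-2, -1]
u = -1.5 gives h = -3.875, negative; keep [-1.5, -1]
u = -1.25 gives h = -0.921875, negative; keep [-1.25, -1]
u = -1.125 gives h = 0.1504, positive; keep [-1.25, -1.125]
u = -1.1875 gives h = -0.3557, negative; keep [-1.1875, -1.125]

[-1.1875, -1.125]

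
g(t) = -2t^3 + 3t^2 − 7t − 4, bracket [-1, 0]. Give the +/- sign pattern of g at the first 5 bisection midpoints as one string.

+---+

g(-0.5) = 0.5 > 0, so the root lies in [-0.5, 0]
g(-0.25) = -2.03125 < 0, so the root lies in [-0.5, -0.25]
g(-0.375) = -0.847656 < 0, so the root lies in [-0.5, -0.375]
g(-0.4375) = -0.1958 < 0, so the root lies in [-0.5, -0.4375]
g(-0.46875) = 0.1464 > 0, so the root lies in [-0.46875, -0.4375]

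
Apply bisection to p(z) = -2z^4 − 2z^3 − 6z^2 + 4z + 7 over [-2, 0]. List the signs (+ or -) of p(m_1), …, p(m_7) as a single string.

-++--++

midpoint -1: p = -3 < 0 → [-1, 0]
midpoint -0.5: p = 3.625 > 0 → [-1, -0.5]
midpoint -0.75: p = 0.835938 > 0 → [-1, -0.75]
midpoint -0.875: p = -0.9263 < 0 → [-0.875, -0.75]
midpoint -0.8125: p = -0.0098 < 0 → [-0.8125, -0.75]
midpoint -0.78125: p = 0.4215 > 0 → [-0.8125, -0.78125]
midpoint -0.796875: p = 0.208 > 0 → [-0.8125, -0.796875]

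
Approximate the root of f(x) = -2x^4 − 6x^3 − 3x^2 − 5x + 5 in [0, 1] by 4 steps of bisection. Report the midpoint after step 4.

0.5625

f(0.5) = 0.875 > 0, so the root lies in [0.5, 1]
f(0.75) = -3.601562 < 0, so the root lies in [0.5, 0.75]
f(0.625) = -1.066895 < 0, so the root lies in [0.5, 0.625]
f(0.5625) = -0.0298 < 0, so the root lies in [0.5, 0.5625]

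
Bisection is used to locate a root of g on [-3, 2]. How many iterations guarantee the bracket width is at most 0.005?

Width after n steps is 5/2^n. Need 2^n ≥ 5/0.005 = 1000.
2^9 = 512 < 1000 ≤ 2^10 = 1024, so n = 10.

10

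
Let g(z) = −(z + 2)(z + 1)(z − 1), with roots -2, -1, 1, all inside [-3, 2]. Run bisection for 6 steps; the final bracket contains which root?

g(-0.5) = 1.125 > 0, so the root lies in [-0.5, 2]
g(0.75) = 1.203125 > 0, so the root lies in [0.75, 2]
g(1.375) = -3.005859 < 0, so the root lies in [0.75, 1.375]
g(1.0625) = -0.3948 < 0, so the root lies in [0.75, 1.0625]
g(0.90625) = 0.5194 > 0, so the root lies in [0.90625, 1.0625]
g(0.984375) = 0.0925 > 0, so the root lies in [0.984375, 1.0625]

1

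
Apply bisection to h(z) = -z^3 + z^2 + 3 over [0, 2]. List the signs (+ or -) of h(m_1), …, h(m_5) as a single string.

+++-+

midpoint 1: h = 3 > 0 → [1, 2]
midpoint 1.5: h = 1.875 > 0 → [1.5, 2]
midpoint 1.75: h = 0.703125 > 0 → [1.75, 2]
midpoint 1.875: h = -0.0762 < 0 → [1.75, 1.875]
midpoint 1.8125: h = 0.3308 > 0 → [1.8125, 1.875]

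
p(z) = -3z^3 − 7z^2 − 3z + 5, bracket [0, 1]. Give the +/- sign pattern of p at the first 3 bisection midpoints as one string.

midpoint 0.5: p = 1.375 > 0 → [0.5, 1]
midpoint 0.75: p = -2.453125 < 0 → [0.5, 0.75]
midpoint 0.625: p = -0.341797 < 0 → [0.5, 0.625]

+--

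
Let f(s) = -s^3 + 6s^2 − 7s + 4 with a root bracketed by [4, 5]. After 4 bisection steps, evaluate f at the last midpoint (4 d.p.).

m = 4.5, f(m) = 2.875 (+); new bracket [4.5, 5]
m = 4.75, f(m) = -1.046875 (−); new bracket [4.5, 4.75]
m = 4.625, f(m) = 1.037109 (+); new bracket [4.625, 4.75]
m = 4.6875, f(m) = 0.0266 (+); new bracket [4.6875, 4.75]

0.0266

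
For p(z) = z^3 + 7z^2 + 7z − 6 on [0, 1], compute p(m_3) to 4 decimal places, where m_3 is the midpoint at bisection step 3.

1.3535

m = 0.5, p(m) = -0.625 (−); new bracket [0.5, 1]
m = 0.75, p(m) = 3.609375 (+); new bracket [0.5, 0.75]
m = 0.625, p(m) = 1.353516 (+); new bracket [0.5, 0.625]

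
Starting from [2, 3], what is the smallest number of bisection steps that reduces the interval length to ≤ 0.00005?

15

Width after n steps is 1/2^n. Need 2^n ≥ 1/0.00005 = 20000.
2^14 = 16384 < 20000 ≤ 2^15 = 32768, so n = 15.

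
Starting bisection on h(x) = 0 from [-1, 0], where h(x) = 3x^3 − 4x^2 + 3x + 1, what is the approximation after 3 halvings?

-0.125

x = -0.5 gives h = -1.875, negative; keep [-0.5, 0]
x = -0.25 gives h = -0.046875, negative; keep [-0.25, 0]
x = -0.125 gives h = 0.556641, positive; keep [-0.25, -0.125]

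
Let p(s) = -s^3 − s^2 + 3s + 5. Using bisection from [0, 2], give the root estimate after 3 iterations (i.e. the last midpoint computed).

s = 1 gives p = 6, positive; keep [1, 2]
s = 1.5 gives p = 3.875, positive; keep [1.5, 2]
s = 1.75 gives p = 1.828125, positive; keep [1.75, 2]

1.75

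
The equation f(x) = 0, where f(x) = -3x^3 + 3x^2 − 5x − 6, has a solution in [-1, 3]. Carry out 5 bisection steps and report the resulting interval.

x = 1 gives f = -11, negative; keep [-1, 1]
x = 0 gives f = -6, negative; keep [-1, 0]
x = -0.5 gives f = -2.375, negative; keep [-1, -0.5]
x = -0.75 gives f = 0.7031, positive; keep [-0.75, -0.5]
x = -0.625 gives f = -0.9707, negative; keep [-0.75, -0.625]

[-0.75, -0.625]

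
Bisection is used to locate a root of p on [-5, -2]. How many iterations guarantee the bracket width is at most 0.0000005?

Width after n steps is 3/2^n. Need 2^n ≥ 3/0.0000005 = 6000000.
2^22 = 4194304 < 6000000 ≤ 2^23 = 8388608, so n = 23.

23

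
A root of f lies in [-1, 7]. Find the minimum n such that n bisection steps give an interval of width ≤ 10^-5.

Width after n steps is 8/2^n. Need 2^n ≥ 8/10^-5 = 800000.
2^19 = 524288 < 800000 ≤ 2^20 = 1048576, so n = 20.

20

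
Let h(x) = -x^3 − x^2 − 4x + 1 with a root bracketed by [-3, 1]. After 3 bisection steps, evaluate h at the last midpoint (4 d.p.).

-1.3750

x = -1 gives h = 5, positive; keep [-1, 1]
x = 0 gives h = 1, positive; keep [0, 1]
x = 0.5 gives h = -1.375, negative; keep [0, 0.5]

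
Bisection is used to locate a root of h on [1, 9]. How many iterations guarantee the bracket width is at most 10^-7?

27

Width after n steps is 8/2^n. Need 2^n ≥ 8/10^-7 = 80000000.
2^26 = 67108864 < 80000000 ≤ 2^27 = 134217728, so n = 27.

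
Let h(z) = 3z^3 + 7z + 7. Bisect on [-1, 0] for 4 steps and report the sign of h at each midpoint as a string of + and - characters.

++--

m = -0.5, h(m) = 3.125 (+); new bracket [-1, -0.5]
m = -0.75, h(m) = 0.484375 (+); new bracket [-1, -0.75]
m = -0.875, h(m) = -1.134766 (−); new bracket [-0.875, -0.75]
m = -0.8125, h(m) = -0.2966 (−); new bracket [-0.8125, -0.75]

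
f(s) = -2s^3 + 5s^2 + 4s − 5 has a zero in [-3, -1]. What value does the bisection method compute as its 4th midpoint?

midpoint -2: f = 23 > 0 → [-2, -1]
midpoint -1.5: f = 7 > 0 → [-1.5, -1]
midpoint -1.25: f = 1.71875 > 0 → [-1.25, -1]
midpoint -1.125: f = -0.3242 < 0 → [-1.25, -1.125]

-1.125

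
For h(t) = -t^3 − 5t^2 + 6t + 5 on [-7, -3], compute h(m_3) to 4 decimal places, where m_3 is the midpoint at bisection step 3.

-12.8750

m = -5, h(m) = -25 (−); new bracket [-7, -5]
m = -6, h(m) = 5 (+); new bracket [-6, -5]
m = -5.5, h(m) = -12.875 (−); new bracket [-6, -5.5]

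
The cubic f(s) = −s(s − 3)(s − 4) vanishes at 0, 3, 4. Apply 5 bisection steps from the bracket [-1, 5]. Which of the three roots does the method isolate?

0

s = 2 gives f = -4, negative; keep [-1, 2]
s = 0.5 gives f = -4.375, negative; keep [-1, 0.5]
s = -0.25 gives f = 3.453125, positive; keep [-0.25, 0.5]
s = 0.125 gives f = -1.3926, negative; keep [-0.25, 0.125]
s = -0.0625 gives f = 0.7776, positive; keep [-0.0625, 0.125]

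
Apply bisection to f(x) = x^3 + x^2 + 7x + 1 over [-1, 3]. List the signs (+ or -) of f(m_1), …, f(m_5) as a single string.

++--+

f(1) = 10 > 0, so the root lies in [-1, 1]
f(0) = 1 > 0, so the root lies in [-1, 0]
f(-0.5) = -2.375 < 0, so the root lies in [-0.5, 0]
f(-0.25) = -0.7031 < 0, so the root lies in [-0.25, 0]
f(-0.125) = 0.1387 > 0, so the root lies in [-0.25, -0.125]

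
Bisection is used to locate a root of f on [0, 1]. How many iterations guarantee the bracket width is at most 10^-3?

Width after n steps is 1/2^n. Need 2^n ≥ 1/10^-3 = 1000.
2^9 = 512 < 1000 ≤ 2^10 = 1024, so n = 10.

10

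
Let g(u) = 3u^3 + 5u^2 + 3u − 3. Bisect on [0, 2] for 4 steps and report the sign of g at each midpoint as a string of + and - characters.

m = 1, g(m) = 8 (+); new bracket [0, 1]
m = 0.5, g(m) = 0.125 (+); new bracket [0, 0.5]
m = 0.25, g(m) = -1.890625 (−); new bracket [0.25, 0.5]
m = 0.375, g(m) = -1.0137 (−); new bracket [0.375, 0.5]

++--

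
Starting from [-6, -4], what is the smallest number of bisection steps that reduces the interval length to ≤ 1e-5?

18

Width after n steps is 2/2^n. Need 2^n ≥ 2/1e-5 = 200000.
2^17 = 131072 < 200000 ≤ 2^18 = 262144, so n = 18.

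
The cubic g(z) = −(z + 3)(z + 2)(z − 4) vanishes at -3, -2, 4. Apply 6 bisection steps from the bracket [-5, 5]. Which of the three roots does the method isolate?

g(0) = 24 > 0, so the root lies in [0, 5]
g(2.5) = 37.125 > 0, so the root lies in [2.5, 5]
g(3.75) = 9.703125 > 0, so the root lies in [3.75, 5]
g(4.375) = -17.6309 < 0, so the root lies in [3.75, 4.375]
g(4.0625) = -2.676 < 0, so the root lies in [3.75, 4.0625]
g(3.90625) = 3.8241 > 0, so the root lies in [3.90625, 4.0625]

4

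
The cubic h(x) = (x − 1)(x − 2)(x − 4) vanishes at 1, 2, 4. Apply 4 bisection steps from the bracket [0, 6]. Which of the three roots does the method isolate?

4

midpoint 3: h = -2 < 0 → [3, 6]
midpoint 4.5: h = 4.375 > 0 → [3, 4.5]
midpoint 3.75: h = -1.203125 < 0 → [3.75, 4.5]
midpoint 4.125: h = 0.8301 > 0 → [3.75, 4.125]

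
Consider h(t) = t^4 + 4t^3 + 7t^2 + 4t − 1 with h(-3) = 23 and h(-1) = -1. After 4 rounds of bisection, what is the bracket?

h(-2) = 3 > 0, so the root lies in [-2, -1]
h(-1.5) = 0.3125 > 0, so the root lies in [-1.5, -1]
h(-1.25) = -0.433594 < 0, so the root lies in [-1.5, -1.25]
h(-1.375) = -0.0896 < 0, so the root lies in [-1.5, -1.375]

[-1.5, -1.375]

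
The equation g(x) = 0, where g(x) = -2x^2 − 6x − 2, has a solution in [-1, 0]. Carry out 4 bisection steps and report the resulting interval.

x = -0.5 gives g = 0.5, positive; keep [-0.5, 0]
x = -0.25 gives g = -0.625, negative; keep [-0.5, -0.25]
x = -0.375 gives g = -0.03125, negative; keep [-0.5, -0.375]
x = -0.4375 gives g = 0.2422, positive; keep [-0.4375, -0.375]

[-0.4375, -0.375]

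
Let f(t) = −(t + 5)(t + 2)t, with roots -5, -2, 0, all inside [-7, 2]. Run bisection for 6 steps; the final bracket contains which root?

midpoint -2.5: f = -3.125 < 0 → [-7, -2.5]
midpoint -4.75: f = -3.265625 < 0 → [-7, -4.75]
midpoint -5.875: f = 19.919922 > 0 → [-5.875, -4.75]
midpoint -5.3125: f = 5.4993 > 0 → [-5.3125, -4.75]
midpoint -5.03125: f = 0.4766 > 0 → [-5.03125, -4.75]
midpoint -4.890625: f = -1.5462 < 0 → [-5.03125, -4.890625]

-5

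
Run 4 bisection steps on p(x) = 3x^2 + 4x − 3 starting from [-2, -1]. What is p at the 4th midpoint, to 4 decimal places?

midpoint -1.5: p = -2.25 < 0 → [-2, -1.5]
midpoint -1.75: p = -0.8125 < 0 → [-2, -1.75]
midpoint -1.875: p = 0.046875 > 0 → [-1.875, -1.75]
midpoint -1.8125: p = -0.3945 < 0 → [-1.875, -1.8125]

-0.3945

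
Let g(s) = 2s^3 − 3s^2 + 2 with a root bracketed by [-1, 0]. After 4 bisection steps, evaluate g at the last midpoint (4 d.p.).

m = -0.5, g(m) = 1 (+); new bracket [-1, -0.5]
m = -0.75, g(m) = -0.53125 (−); new bracket [-0.75, -0.5]
m = -0.625, g(m) = 0.339844 (+); new bracket [-0.75, -0.625]
m = -0.6875, g(m) = -0.0679 (−); new bracket [-0.6875, -0.625]

-0.0679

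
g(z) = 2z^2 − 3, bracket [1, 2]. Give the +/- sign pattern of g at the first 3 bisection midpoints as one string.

++-

m = 1.5, g(m) = 1.5 (+); new bracket [1, 1.5]
m = 1.25, g(m) = 0.125 (+); new bracket [1, 1.25]
m = 1.125, g(m) = -0.46875 (−); new bracket [1.125, 1.25]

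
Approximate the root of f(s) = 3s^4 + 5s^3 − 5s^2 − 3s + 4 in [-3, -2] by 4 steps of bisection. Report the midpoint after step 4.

midpoint -2.5: f = 19.3125 > 0 → [-2.5, -2]
midpoint -2.25: f = 5.371094 > 0 → [-2.25, -2]
midpoint -2.125: f = 0.990967 > 0 → [-2.125, -2]
midpoint -2.0625: f = -0.6633 < 0 → [-2.125, -2.0625]

-2.0625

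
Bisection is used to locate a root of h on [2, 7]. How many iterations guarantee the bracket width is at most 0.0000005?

Width after n steps is 5/2^n. Need 2^n ≥ 5/0.0000005 = 10000000.
2^23 = 8388608 < 10000000 ≤ 2^24 = 16777216, so n = 24.

24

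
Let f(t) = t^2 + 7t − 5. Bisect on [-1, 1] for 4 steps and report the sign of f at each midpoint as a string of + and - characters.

--+-

m = 0, f(m) = -5 (−); new bracket [0, 1]
m = 0.5, f(m) = -1.25 (−); new bracket [0.5, 1]
m = 0.75, f(m) = 0.8125 (+); new bracket [0.5, 0.75]
m = 0.625, f(m) = -0.2344 (−); new bracket [0.625, 0.75]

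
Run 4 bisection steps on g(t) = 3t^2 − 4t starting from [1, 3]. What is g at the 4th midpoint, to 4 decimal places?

0.1719

midpoint 2: g = 4 > 0 → [1, 2]
midpoint 1.5: g = 0.75 > 0 → [1, 1.5]
midpoint 1.25: g = -0.3125 < 0 → [1.25, 1.5]
midpoint 1.375: g = 0.1719 > 0 → [1.25, 1.375]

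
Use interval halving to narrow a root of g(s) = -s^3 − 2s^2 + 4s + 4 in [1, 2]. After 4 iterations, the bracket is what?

s = 1.5 gives g = 2.125, positive; keep [1.5, 2]
s = 1.75 gives g = -0.484375, negative; keep [1.5, 1.75]
s = 1.625 gives g = 0.927734, positive; keep [1.625, 1.75]
s = 1.6875 gives g = 0.2493, positive; keep [1.6875, 1.75]

[1.6875, 1.75]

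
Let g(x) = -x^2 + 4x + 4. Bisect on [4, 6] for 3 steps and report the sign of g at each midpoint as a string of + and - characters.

x = 5 gives g = -1, negative; keep [4, 5]
x = 4.5 gives g = 1.75, positive; keep [4.5, 5]
x = 4.75 gives g = 0.4375, positive; keep [4.75, 5]

-++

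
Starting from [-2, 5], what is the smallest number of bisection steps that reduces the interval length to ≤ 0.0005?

14

Width after n steps is 7/2^n. Need 2^n ≥ 7/0.0005 = 14000.
2^13 = 8192 < 14000 ≤ 2^14 = 16384, so n = 14.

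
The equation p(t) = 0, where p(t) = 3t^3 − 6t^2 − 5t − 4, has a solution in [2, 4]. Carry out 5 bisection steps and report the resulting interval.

[2.75, 2.8125]

m = 3, p(m) = 8 (+); new bracket [2, 3]
m = 2.5, p(m) = -7.125 (−); new bracket [2.5, 3]
m = 2.75, p(m) = -0.734375 (−); new bracket [2.75, 3]
m = 2.875, p(m) = 3.3223 (+); new bracket [2.75, 2.875]
m = 2.8125, p(m) = 1.2185 (+); new bracket [2.75, 2.8125]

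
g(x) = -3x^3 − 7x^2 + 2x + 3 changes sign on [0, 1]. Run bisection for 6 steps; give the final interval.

midpoint 0.5: g = 1.875 > 0 → [0.5, 1]
midpoint 0.75: g = -0.703125 < 0 → [0.5, 0.75]
midpoint 0.625: g = 0.783203 > 0 → [0.625, 0.75]
midpoint 0.6875: g = 0.0916 > 0 → [0.6875, 0.75]
midpoint 0.71875: g = -0.2926 < 0 → [0.6875, 0.71875]
midpoint 0.703125: g = -0.0973 < 0 → [0.6875, 0.703125]

[0.6875, 0.703125]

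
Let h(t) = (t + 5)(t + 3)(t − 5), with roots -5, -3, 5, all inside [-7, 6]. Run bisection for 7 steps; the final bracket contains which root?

5

m = -0.5, h(m) = -61.875 (−); new bracket [-0.5, 6]
m = 2.75, h(m) = -100.265625 (−); new bracket [2.75, 6]
m = 4.375, h(m) = -43.212891 (−); new bracket [4.375, 6]
m = 5.1875, h(m) = 15.6394 (+); new bracket [4.375, 5.1875]
m = 4.78125, h(m) = -16.6491 (−); new bracket [4.78125, 5.1875]
m = 4.984375, h(m) = -1.2456 (−); new bracket [4.984375, 5.1875]
m = 5.0859375, h(m) = 7.0086 (+); new bracket [4.984375, 5.0859375]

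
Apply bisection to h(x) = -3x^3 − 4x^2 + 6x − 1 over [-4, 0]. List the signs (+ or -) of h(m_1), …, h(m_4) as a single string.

x = -2 gives h = -5, negative; keep [-4, -2]
x = -3 gives h = 26, positive; keep [-3, -2]
x = -2.5 gives h = 5.875, positive; keep [-2.5, -2]
x = -2.25 gives h = -0.5781, negative; keep [-2.5, -2.25]

-++-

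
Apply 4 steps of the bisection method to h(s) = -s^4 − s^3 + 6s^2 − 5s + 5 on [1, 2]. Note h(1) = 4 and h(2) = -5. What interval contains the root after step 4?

[1.6875, 1.75]

midpoint 1.5: h = 2.5625 > 0 → [1.5, 2]
midpoint 1.75: h = -0.113281 < 0 → [1.5, 1.75]
midpoint 1.625: h = 1.454834 > 0 → [1.625, 1.75]
midpoint 1.6875: h = 0.7339 > 0 → [1.6875, 1.75]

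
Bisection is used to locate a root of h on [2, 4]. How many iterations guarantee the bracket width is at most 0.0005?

Width after n steps is 2/2^n. Need 2^n ≥ 2/0.0005 = 4000.
2^11 = 2048 < 4000 ≤ 2^12 = 4096, so n = 12.

12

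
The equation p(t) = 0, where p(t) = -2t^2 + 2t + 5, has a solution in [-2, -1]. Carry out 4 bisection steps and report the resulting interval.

p(-1.5) = -2.5 < 0, so the root lies in [-1.5, -1]
p(-1.25) = -0.625 < 0, so the root lies in [-1.25, -1]
p(-1.125) = 0.21875 > 0, so the root lies in [-1.25, -1.125]
p(-1.1875) = -0.1953 < 0, so the root lies in [-1.1875, -1.125]

[-1.1875, -1.125]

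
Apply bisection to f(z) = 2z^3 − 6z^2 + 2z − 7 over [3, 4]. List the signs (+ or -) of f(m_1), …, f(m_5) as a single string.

++++-

m = 3.5, f(m) = 12.25 (+); new bracket [3, 3.5]
m = 3.25, f(m) = 4.78125 (+); new bracket [3, 3.25]
m = 3.125, f(m) = 1.691406 (+); new bracket [3, 3.125]
m = 3.0625, f(m) = 0.2974 (+); new bracket [3, 3.0625]
m = 3.03125, f(m) = -0.3632 (−); new bracket [3.03125, 3.0625]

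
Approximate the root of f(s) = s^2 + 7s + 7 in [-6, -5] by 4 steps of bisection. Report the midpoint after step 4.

-5.8125

midpoint -5.5: f = -1.25 < 0 → [-6, -5.5]
midpoint -5.75: f = -0.1875 < 0 → [-6, -5.75]
midpoint -5.875: f = 0.390625 > 0 → [-5.875, -5.75]
midpoint -5.8125: f = 0.0977 > 0 → [-5.8125, -5.75]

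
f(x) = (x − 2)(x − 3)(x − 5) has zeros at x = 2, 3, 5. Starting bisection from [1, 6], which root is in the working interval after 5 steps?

midpoint 3.5: f = -1.125 < 0 → [3.5, 6]
midpoint 4.75: f = -1.203125 < 0 → [4.75, 6]
midpoint 5.375: f = 3.005859 > 0 → [4.75, 5.375]
midpoint 5.0625: f = 0.3948 > 0 → [4.75, 5.0625]
midpoint 4.90625: f = -0.5194 < 0 → [4.90625, 5.0625]

5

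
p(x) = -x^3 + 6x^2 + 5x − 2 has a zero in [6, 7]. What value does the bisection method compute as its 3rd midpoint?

6.625

m = 6.5, p(m) = 9.375 (+); new bracket [6.5, 7]
m = 6.75, p(m) = -2.421875 (−); new bracket [6.5, 6.75]
m = 6.625, p(m) = 3.693359 (+); new bracket [6.625, 6.75]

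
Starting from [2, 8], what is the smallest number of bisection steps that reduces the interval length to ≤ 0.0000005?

Width after n steps is 6/2^n. Need 2^n ≥ 6/0.0000005 = 12000000.
2^23 = 8388608 < 12000000 ≤ 2^24 = 16777216, so n = 24.

24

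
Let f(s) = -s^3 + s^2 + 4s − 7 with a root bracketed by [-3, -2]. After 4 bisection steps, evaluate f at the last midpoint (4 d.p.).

m = -2.5, f(m) = 4.875 (+); new bracket [-2.5, -2]
m = -2.25, f(m) = 0.453125 (+); new bracket [-2.25, -2]
m = -2.125, f(m) = -1.388672 (−); new bracket [-2.25, -2.125]
m = -2.1875, f(m) = -0.4973 (−); new bracket [-2.25, -2.1875]

-0.4973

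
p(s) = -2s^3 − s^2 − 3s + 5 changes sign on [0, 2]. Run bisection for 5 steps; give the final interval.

[0.875, 0.9375]

midpoint 1: p = -1 < 0 → [0, 1]
midpoint 0.5: p = 3 > 0 → [0.5, 1]
midpoint 0.75: p = 1.34375 > 0 → [0.75, 1]
midpoint 0.875: p = 0.2695 > 0 → [0.875, 1]
midpoint 0.9375: p = -0.3394 < 0 → [0.875, 0.9375]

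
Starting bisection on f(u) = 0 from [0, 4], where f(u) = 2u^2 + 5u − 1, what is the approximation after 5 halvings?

0.125

m = 2, f(m) = 17 (+); new bracket [0, 2]
m = 1, f(m) = 6 (+); new bracket [0, 1]
m = 0.5, f(m) = 2 (+); new bracket [0, 0.5]
m = 0.25, f(m) = 0.375 (+); new bracket [0, 0.25]
m = 0.125, f(m) = -0.3438 (−); new bracket [0.125, 0.25]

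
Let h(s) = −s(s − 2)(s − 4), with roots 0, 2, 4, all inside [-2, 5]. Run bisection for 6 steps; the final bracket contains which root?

0

h(1.5) = -1.875 < 0, so the root lies in [-2, 1.5]
h(-0.25) = 2.390625 > 0, so the root lies in [-0.25, 1.5]
h(0.625) = -2.900391 < 0, so the root lies in [-0.25, 0.625]
h(0.1875) = -1.2957 < 0, so the root lies in [-0.25, 0.1875]
h(-0.03125) = 0.2559 > 0, so the root lies in [-0.03125, 0.1875]
h(0.078125) = -0.5889 < 0, so the root lies in [-0.03125, 0.078125]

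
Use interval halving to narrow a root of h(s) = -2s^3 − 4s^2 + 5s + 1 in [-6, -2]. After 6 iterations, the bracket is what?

[-2.875, -2.8125]

h(-4) = 45 > 0, so the root lies in [-4, -2]
h(-3) = 4 > 0, so the root lies in [-3, -2]
h(-2.5) = -5.25 < 0, so the root lies in [-3, -2.5]
h(-2.75) = -1.4062 < 0, so the root lies in [-3, -2.75]
h(-2.875) = 1.0898 > 0, so the root lies in [-2.875, -2.75]
h(-2.8125) = -0.2085 < 0, so the root lies in [-2.875, -2.8125]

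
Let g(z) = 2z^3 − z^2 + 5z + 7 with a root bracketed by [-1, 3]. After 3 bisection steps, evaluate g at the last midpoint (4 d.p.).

midpoint 1: g = 13 > 0 → [-1, 1]
midpoint 0: g = 7 > 0 → [-1, 0]
midpoint -0.5: g = 4 > 0 → [-1, -0.5]

4.0000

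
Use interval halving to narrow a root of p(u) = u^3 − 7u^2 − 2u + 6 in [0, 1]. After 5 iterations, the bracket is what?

[0.8125, 0.84375]

m = 0.5, p(m) = 3.375 (+); new bracket [0.5, 1]
m = 0.75, p(m) = 0.984375 (+); new bracket [0.75, 1]
m = 0.875, p(m) = -0.439453 (−); new bracket [0.75, 0.875]
m = 0.8125, p(m) = 0.2903 (+); new bracket [0.8125, 0.875]
m = 0.84375, p(m) = -0.0702 (−); new bracket [0.8125, 0.84375]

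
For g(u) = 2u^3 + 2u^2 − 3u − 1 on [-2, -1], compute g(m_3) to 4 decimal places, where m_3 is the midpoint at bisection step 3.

u = -1.5 gives g = 1.25, positive; keep [-2, -1.5]
u = -1.75 gives g = -0.34375, negative; keep [-1.75, -1.5]
u = -1.625 gives g = 0.574219, positive; keep [-1.75, -1.625]

0.5742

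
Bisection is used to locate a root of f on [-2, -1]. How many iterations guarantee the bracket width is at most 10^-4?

14

Width after n steps is 1/2^n. Need 2^n ≥ 1/10^-4 = 10000.
2^13 = 8192 < 10000 ≤ 2^14 = 16384, so n = 14.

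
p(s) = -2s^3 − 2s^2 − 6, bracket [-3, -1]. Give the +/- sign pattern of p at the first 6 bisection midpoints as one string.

s = -2 gives p = 2, positive; keep [-2, -1]
s = -1.5 gives p = -3.75, negative; keep [-2, -1.5]
s = -1.75 gives p = -1.40625, negative; keep [-2, -1.75]
s = -1.875 gives p = 0.1523, positive; keep [-1.875, -1.75]
s = -1.8125 gives p = -0.6616, negative; keep [-1.875, -1.8125]
s = -1.84375 gives p = -0.2635, negative; keep [-1.875, -1.84375]

+--+--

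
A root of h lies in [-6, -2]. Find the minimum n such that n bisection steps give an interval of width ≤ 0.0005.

13

Width after n steps is 4/2^n. Need 2^n ≥ 4/0.0005 = 8000.
2^12 = 4096 < 8000 ≤ 2^13 = 8192, so n = 13.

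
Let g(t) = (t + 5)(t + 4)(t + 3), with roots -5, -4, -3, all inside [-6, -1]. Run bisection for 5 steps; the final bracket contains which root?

t = -3.5 gives g = -0.375, negative; keep [-3.5, -1]
t = -2.25 gives g = 3.609375, positive; keep [-3.5, -2.25]
t = -2.875 gives g = 0.298828, positive; keep [-3.5, -2.875]
t = -3.1875 gives g = -0.2761, negative; keep [-3.1875, -2.875]
t = -3.03125 gives g = -0.0596, negative; keep [-3.03125, -2.875]

-3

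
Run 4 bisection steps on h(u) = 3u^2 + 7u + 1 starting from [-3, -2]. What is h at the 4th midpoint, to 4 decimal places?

0.0430

midpoint -2.5: h = 2.25 > 0 → [-2.5, -2]
midpoint -2.25: h = 0.4375 > 0 → [-2.25, -2]
midpoint -2.125: h = -0.328125 < 0 → [-2.25, -2.125]
midpoint -2.1875: h = 0.043 > 0 → [-2.1875, -2.125]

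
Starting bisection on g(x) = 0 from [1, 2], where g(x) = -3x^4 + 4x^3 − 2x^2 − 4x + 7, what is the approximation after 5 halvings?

g(1.5) = -5.1875 < 0, so the root lies in [1, 1.5]
g(1.25) = -0.636719 < 0, so the root lies in [1, 1.25]
g(1.125) = 0.858643 > 0, so the root lies in [1.125, 1.25]
g(1.1875) = 0.1623 > 0, so the root lies in [1.1875, 1.25]
g(1.21875) = -0.2234 < 0, so the root lies in [1.1875, 1.21875]

1.21875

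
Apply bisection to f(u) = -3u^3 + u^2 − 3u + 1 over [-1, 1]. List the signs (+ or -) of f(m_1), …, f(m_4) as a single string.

m = 0, f(m) = 1 (+); new bracket [0, 1]
m = 0.5, f(m) = -0.625 (−); new bracket [0, 0.5]
m = 0.25, f(m) = 0.265625 (+); new bracket [0.25, 0.5]
m = 0.375, f(m) = -0.1426 (−); new bracket [0.25, 0.375]

+-+-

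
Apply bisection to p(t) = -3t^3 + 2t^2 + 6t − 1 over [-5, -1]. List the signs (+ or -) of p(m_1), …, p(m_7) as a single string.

++++--+

p(-3) = 80 > 0, so the root lies in [-3, -1]
p(-2) = 19 > 0, so the root lies in [-2, -1]
p(-1.5) = 4.625 > 0, so the root lies in [-1.5, -1]
p(-1.25) = 0.4844 > 0, so the root lies in [-1.25, -1]
p(-1.125) = -0.9473 < 0, so the root lies in [-1.25, -1.125]
p(-1.1875) = -0.281 < 0, so the root lies in [-1.25, -1.1875]
p(-1.21875) = 0.089 > 0, so the root lies in [-1.21875, -1.1875]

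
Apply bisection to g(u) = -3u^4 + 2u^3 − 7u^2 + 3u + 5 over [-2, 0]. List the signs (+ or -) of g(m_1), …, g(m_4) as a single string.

m = -1, g(m) = -10 (−); new bracket [-1, 0]
m = -0.5, g(m) = 1.3125 (+); new bracket [-1, -0.5]
m = -0.75, g(m) = -2.980469 (−); new bracket [-0.75, -0.5]
m = -0.625, g(m) = -0.5554 (−); new bracket [-0.625, -0.5]

-+--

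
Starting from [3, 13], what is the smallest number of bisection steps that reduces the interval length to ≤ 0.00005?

Width after n steps is 10/2^n. Need 2^n ≥ 10/0.00005 = 200000.
2^17 = 131072 < 200000 ≤ 2^18 = 262144, so n = 18.

18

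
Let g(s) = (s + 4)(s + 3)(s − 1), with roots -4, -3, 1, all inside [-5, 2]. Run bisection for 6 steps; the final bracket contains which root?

1

g(-1.5) = -9.375 < 0, so the root lies in [-1.5, 2]
g(0.25) = -10.359375 < 0, so the root lies in [0.25, 2]
g(1.125) = 2.642578 > 0, so the root lies in [0.25, 1.125]
g(0.6875) = -5.4016 < 0, so the root lies in [0.6875, 1.125]
g(0.90625) = -1.7967 < 0, so the root lies in [0.90625, 1.125]
g(1.015625) = 0.3147 > 0, so the root lies in [0.90625, 1.015625]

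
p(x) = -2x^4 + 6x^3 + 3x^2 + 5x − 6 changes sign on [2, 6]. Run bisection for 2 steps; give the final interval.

p(4) = -66 < 0, so the root lies in [2, 4]
p(3) = 36 > 0, so the root lies in [3, 4]

[3, 4]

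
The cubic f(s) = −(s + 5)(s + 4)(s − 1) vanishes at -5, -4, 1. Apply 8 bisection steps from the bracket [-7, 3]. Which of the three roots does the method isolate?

1

s = -2 gives f = 18, positive; keep [-2, 3]
s = 0.5 gives f = 12.375, positive; keep [0.5, 3]
s = 1.75 gives f = -29.109375, negative; keep [0.5, 1.75]
s = 1.125 gives f = -3.9238, negative; keep [0.5, 1.125]
s = 0.8125 gives f = 5.2449, positive; keep [0.8125, 1.125]
s = 0.96875 gives f = 0.9268, positive; keep [0.96875, 1.125]
s = 1.046875 gives f = -1.4305, negative; keep [0.96875, 1.046875]
s = 1.0078125 gives f = -0.235, negative; keep [0.96875, 1.0078125]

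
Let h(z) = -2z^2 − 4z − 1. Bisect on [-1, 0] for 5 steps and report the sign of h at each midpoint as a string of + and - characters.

z = -0.5 gives h = 0.5, positive; keep [-0.5, 0]
z = -0.25 gives h = -0.125, negative; keep [-0.5, -0.25]
z = -0.375 gives h = 0.21875, positive; keep [-0.375, -0.25]
z = -0.3125 gives h = 0.0547, positive; keep [-0.3125, -0.25]
z = -0.28125 gives h = -0.0332, negative; keep [-0.3125, -0.28125]

+-++-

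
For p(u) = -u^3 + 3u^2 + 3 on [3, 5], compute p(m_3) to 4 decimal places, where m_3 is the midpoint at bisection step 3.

0.3594

u = 4 gives p = -13, negative; keep [3, 4]
u = 3.5 gives p = -3.125, negative; keep [3, 3.5]
u = 3.25 gives p = 0.359375, positive; keep [3.25, 3.5]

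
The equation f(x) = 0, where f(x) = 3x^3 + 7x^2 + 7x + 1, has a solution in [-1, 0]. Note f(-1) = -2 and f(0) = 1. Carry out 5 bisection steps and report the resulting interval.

midpoint -0.5: f = -1.125 < 0 → [-0.5, 0]
midpoint -0.25: f = -0.359375 < 0 → [-0.25, 0]
midpoint -0.125: f = 0.228516 > 0 → [-0.25, -0.125]
midpoint -0.1875: f = -0.0862 < 0 → [-0.1875, -0.125]
midpoint -0.15625: f = 0.0657 > 0 → [-0.1875, -0.15625]

[-0.1875, -0.15625]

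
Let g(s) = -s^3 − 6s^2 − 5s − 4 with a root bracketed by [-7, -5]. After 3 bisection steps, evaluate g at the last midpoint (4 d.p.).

1.5781

s = -6 gives g = 26, positive; keep [-6, -5]
s = -5.5 gives g = 8.375, positive; keep [-5.5, -5]
s = -5.25 gives g = 1.578125, positive; keep [-5.25, -5]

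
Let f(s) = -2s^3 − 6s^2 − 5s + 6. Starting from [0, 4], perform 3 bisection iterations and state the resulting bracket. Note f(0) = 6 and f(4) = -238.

midpoint 2: f = -44 < 0 → [0, 2]
midpoint 1: f = -7 < 0 → [0, 1]
midpoint 0.5: f = 1.75 > 0 → [0.5, 1]

[0.5, 1]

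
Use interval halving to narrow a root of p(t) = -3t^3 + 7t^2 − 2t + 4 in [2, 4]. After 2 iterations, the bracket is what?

[2, 2.5]

p(3) = -20 < 0, so the root lies in [2, 3]
p(2.5) = -4.125 < 0, so the root lies in [2, 2.5]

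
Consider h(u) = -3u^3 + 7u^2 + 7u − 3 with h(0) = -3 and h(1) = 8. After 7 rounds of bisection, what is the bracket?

m = 0.5, h(m) = 1.875 (+); new bracket [0, 0.5]
m = 0.25, h(m) = -0.859375 (−); new bracket [0.25, 0.5]
m = 0.375, h(m) = 0.451172 (+); new bracket [0.25, 0.375]
m = 0.3125, h(m) = -0.2205 (−); new bracket [0.3125, 0.375]
m = 0.34375, h(m) = 0.1115 (+); new bracket [0.3125, 0.34375]
m = 0.328125, h(m) = -0.0554 (−); new bracket [0.328125, 0.34375]
m = 0.3359375, h(m) = 0.0278 (+); new bracket [0.328125, 0.3359375]

[0.328125, 0.3359375]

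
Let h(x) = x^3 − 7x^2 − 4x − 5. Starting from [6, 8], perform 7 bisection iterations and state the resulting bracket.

[7.609375, 7.625]

midpoint 7: h = -33 < 0 → [7, 8]
midpoint 7.5: h = -6.875 < 0 → [7.5, 8]
midpoint 7.75: h = 9.046875 > 0 → [7.5, 7.75]
midpoint 7.625: h = 0.8379 > 0 → [7.5, 7.625]
midpoint 7.5625: h = -3.0798 < 0 → [7.5625, 7.625]
midpoint 7.59375: h = -1.1364 < 0 → [7.59375, 7.625]
midpoint 7.609375: h = -0.1531 < 0 → [7.609375, 7.625]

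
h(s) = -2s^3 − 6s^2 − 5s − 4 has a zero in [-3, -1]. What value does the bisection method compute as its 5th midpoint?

-2.3125

m = -2, h(m) = -2 (−); new bracket [-3, -2]
m = -2.5, h(m) = 2.25 (+); new bracket [-2.5, -2]
m = -2.25, h(m) = -0.34375 (−); new bracket [-2.5, -2.25]
m = -2.375, h(m) = 0.8242 (+); new bracket [-2.375, -2.25]
m = -2.3125, h(m) = 0.2095 (+); new bracket [-2.3125, -2.25]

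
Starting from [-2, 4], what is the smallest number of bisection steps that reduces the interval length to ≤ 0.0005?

14

Width after n steps is 6/2^n. Need 2^n ≥ 6/0.0005 = 12000.
2^13 = 8192 < 12000 ≤ 2^14 = 16384, so n = 14.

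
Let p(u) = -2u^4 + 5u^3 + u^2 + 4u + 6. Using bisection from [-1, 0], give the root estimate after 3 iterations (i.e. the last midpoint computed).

-0.875

p(-0.5) = 3.5 > 0, so the root lies in [-1, -0.5]
p(-0.75) = 0.820312 > 0, so the root lies in [-1, -0.75]
p(-0.875) = -1.256348 < 0, so the root lies in [-0.875, -0.75]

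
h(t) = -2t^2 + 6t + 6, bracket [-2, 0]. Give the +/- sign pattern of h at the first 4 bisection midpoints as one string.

-++-

t = -1 gives h = -2, negative; keep [-1, 0]
t = -0.5 gives h = 2.5, positive; keep [-1, -0.5]
t = -0.75 gives h = 0.375, positive; keep [-1, -0.75]
t = -0.875 gives h = -0.7812, negative; keep [-0.875, -0.75]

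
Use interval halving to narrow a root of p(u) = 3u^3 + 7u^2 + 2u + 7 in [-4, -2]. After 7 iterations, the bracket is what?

u = -3 gives p = -17, negative; keep [-3, -2]
u = -2.5 gives p = -1.125, negative; keep [-2.5, -2]
u = -2.25 gives p = 3.765625, positive; keep [-2.5, -2.25]
u = -2.375 gives p = 1.5449, positive; keep [-2.5, -2.375]
u = -2.4375 gives p = 0.2683, positive; keep [-2.5, -2.4375]
u = -2.46875 gives p = -0.4135, negative; keep [-2.46875, -2.4375]
u = -2.453125 gives p = -0.0689, negative; keep [-2.453125, -2.4375]

[-2.453125, -2.4375]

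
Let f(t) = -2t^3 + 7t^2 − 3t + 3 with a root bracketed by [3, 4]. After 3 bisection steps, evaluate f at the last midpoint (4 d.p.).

0.9492

midpoint 3.5: f = -7.5 < 0 → [3, 3.5]
midpoint 3.25: f = -1.46875 < 0 → [3, 3.25]
midpoint 3.125: f = 0.949219 > 0 → [3.125, 3.25]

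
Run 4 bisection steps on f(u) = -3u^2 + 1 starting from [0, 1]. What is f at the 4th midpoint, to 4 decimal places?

0.0508

m = 0.5, f(m) = 0.25 (+); new bracket [0.5, 1]
m = 0.75, f(m) = -0.6875 (−); new bracket [0.5, 0.75]
m = 0.625, f(m) = -0.171875 (−); new bracket [0.5, 0.625]
m = 0.5625, f(m) = 0.0508 (+); new bracket [0.5625, 0.625]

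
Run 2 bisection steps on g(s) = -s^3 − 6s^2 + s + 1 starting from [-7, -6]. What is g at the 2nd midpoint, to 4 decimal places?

g(-6.5) = 15.625 > 0, so the root lies in [-6.5, -6]
g(-6.25) = 4.515625 > 0, so the root lies in [-6.25, -6]

4.5156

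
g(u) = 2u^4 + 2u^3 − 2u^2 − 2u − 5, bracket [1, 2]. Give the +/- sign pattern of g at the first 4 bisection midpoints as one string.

m = 1.5, g(m) = 4.375 (+); new bracket [1, 1.5]
m = 1.25, g(m) = -1.835938 (−); new bracket [1.25, 1.5]
m = 1.375, g(m) = 0.816895 (+); new bracket [1.25, 1.375]
m = 1.3125, g(m) = -0.6133 (−); new bracket [1.3125, 1.375]

+-+-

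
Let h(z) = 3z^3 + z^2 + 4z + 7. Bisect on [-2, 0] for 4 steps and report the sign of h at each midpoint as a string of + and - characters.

+---

z = -1 gives h = 1, positive; keep [-2, -1]
z = -1.5 gives h = -6.875, negative; keep [-1.5, -1]
z = -1.25 gives h = -2.296875, negative; keep [-1.25, -1]
z = -1.125 gives h = -0.5059, negative; keep [-1.125, -1]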